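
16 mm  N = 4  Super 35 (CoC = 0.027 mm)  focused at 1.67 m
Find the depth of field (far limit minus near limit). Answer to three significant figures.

Hyperfocal distance H = f²/(N·c) + f = 16²/(4 × 0.027) + 16 = 256/0.108 + 16 ≈ 2386.4 mm ≈ 2.386 m.
Near limit Dn = s·(H − f)/(H + s − 2f) = 1670 × (2386.4 − 16) / (2386.4 + 1670 − 2 × 16) = 1670 × 2370.4 / 4024.4 ≈ 983.6 mm.
Far limit Df = s·(H − f)/(H − s) = 1670 × (2386.4 − 16) / (2386.4 − 1670) = 1670 × 2370.4 / 716.4 ≈ 5525.8 mm.
Depth of field = Df − Dn = 5525.8 − 983.6 ≈ 4542.2 mm ≈ 4.54 m.

4.54 m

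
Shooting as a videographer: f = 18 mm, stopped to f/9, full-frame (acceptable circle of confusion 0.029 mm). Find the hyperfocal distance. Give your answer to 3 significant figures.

Hyperfocal distance H = f²/(N·c) + f = 18²/(9 × 0.029) + 18 = 324/0.261 + 18 ≈ 1259.4 mm ≈ 1.26 m.

1.26 m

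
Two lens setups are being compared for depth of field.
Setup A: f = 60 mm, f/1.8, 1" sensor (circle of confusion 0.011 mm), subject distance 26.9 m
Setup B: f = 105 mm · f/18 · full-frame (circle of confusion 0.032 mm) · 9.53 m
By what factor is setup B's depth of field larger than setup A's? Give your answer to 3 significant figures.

Setup A: H = 60²/(1.8×0.011) + 60 ≈ 181878.2 mm; DoF = Df − Dn = 31558.7 − 23439.8 ≈ 8118.9 mm.
Setup B: H = 105²/(18×0.032) + 105 ≈ 19245.6 mm; DoF = Df − Dn = 18775 − 6386 ≈ 12389 mm.
Ratio = 12389 / 8118.9 ≈ 1.53.

1.53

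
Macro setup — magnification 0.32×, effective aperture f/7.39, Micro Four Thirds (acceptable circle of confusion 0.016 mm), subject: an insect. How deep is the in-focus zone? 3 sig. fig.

2.31 mm

At magnification m, DoF ≈ 2·N_eff·c/m² = 2 × 7.39 × 0.016 / 0.32² = 0.2365 / 0.1024 ≈ 2.31 mm.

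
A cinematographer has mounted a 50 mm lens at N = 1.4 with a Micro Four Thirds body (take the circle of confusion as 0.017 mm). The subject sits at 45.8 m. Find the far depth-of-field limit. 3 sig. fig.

Hyperfocal distance H = f²/(N·c) + f = 50²/(1.4 × 0.017) + 50 = 2500/0.0238 + 50 ≈ 105092.0 mm ≈ 105.1 m.
Far limit Df = s·(H − f)/(H − s) = 45800 × (105092.0 − 50) / (105092.0 − 45800) = 45800 × 105042.0 / 59292.0 ≈ 81139 mm ≈ 81.1 m.

81.1 m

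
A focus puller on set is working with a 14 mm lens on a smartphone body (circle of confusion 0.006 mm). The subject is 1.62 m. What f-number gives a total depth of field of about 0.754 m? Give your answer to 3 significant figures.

Write h = H − f = f²/(N·c). The thin-lens limits are Dn = s·h/(h + (s−f)) and Df = s·h/(h − (s−f)), so DoF = Df − Dn = 2·s·(s−f)·h / (h² − (s−f)²).
That is a quadratic in h: DoF·h² − 2·s·(s−f)·h − DoF·(s−f)² = 0 ⇒ h = (s−f)·(s + √(s² + DoF²)) / DoF = 1606 × (1620 + √(1620² + 754²)) / 754 = 1606 × (1620 + 1786.87) / 754 ≈ 7256.5 mm.
Then N = f²/(c·h) = 14² / (0.006 × 7256.5) = 196 / 43.539 ≈ 4.50.

f/4.50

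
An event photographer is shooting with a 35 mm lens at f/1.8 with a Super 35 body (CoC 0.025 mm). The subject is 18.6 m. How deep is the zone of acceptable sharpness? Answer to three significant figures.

Hyperfocal distance H = f²/(N·c) + f = 35²/(1.8 × 0.025) + 35 = 1225/0.045 + 35 ≈ 27257.2 mm ≈ 27.26 m.
Near limit Dn = s·(H − f)/(H + s − 2f) = 18600 × (27257.2 − 35) / (27257.2 + 18600 − 2 × 35) = 18600 × 27222.2 / 45787.2 ≈ 11058 mm.
Far limit Df = s·(H − f)/(H − s) = 18600 × (27257.2 − 35) / (27257.2 − 18600) = 18600 × 27222.2 / 8657.2 ≈ 58487 mm.
Depth of field = Df − Dn = 58487 − 11058 ≈ 47429 mm ≈ 47.4 m.

47.4 m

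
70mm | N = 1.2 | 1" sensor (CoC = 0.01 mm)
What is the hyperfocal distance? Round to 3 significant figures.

Hyperfocal distance H = f²/(N·c) + f = 70²/(1.2 × 0.01) + 70 = 4900/0.012 + 70 ≈ 408403.3 mm ≈ 408 m.

408 m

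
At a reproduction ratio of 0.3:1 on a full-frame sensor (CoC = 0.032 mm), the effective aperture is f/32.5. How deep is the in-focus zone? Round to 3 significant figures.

At magnification m, DoF ≈ 2·N_eff·c/m² = 2 × 32.5 × 0.032 / 0.3² = 2.08 / 0.09 ≈ 23.1 mm.

23.1 mm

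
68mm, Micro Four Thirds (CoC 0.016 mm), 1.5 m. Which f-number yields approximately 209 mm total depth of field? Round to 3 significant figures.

f/14

Write h = H − f = f²/(N·c). The thin-lens limits are Dn = s·h/(h + (s−f)) and Df = s·h/(h − (s−f)), so DoF = Df − Dn = 2·s·(s−f)·h / (h² − (s−f)²).
That is a quadratic in h: DoF·h² − 2·s·(s−f)·h − DoF·(s−f)² = 0 ⇒ h = (s−f)·(s + √(s² + DoF²)) / DoF = 1432 × (1500 + √(1500² + 209²)) / 209 = 1432 × (1500 + 1514.49) / 209 ≈ 20654 mm.
Then N = f²/(c·h) = 68² / (0.016 × 20654) = 4624 / 330.47 ≈ 14.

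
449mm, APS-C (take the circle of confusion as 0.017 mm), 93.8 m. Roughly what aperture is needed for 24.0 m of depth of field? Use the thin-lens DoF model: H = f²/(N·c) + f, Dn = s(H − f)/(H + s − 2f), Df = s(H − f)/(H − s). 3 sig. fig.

f/16

Write h = H − f = f²/(N·c). The thin-lens limits are Dn = s·h/(h + (s−f)) and Df = s·h/(h − (s−f)), so DoF = Df − Dn = 2·s·(s−f)·h / (h² − (s−f)²).
That is a quadratic in h: DoF·h² − 2·s·(s−f)·h − DoF·(s−f)² = 0 ⇒ h = (s−f)·(s + √(s² + DoF²)) / DoF = 93351 × (93800 + √(93800² + 24000²)) / 24000 = 93351 × (93800 + 96821.7) / 24000 ≈ 741447 mm.
Then N = f²/(c·h) = 449² / (0.017 × 741447) = 201601 / 12605 ≈ 16.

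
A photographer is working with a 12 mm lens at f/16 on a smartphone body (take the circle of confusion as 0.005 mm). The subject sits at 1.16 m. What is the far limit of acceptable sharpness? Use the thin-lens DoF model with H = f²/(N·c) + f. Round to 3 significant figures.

3.20 m

Hyperfocal distance H = f²/(N·c) + f = 12²/(16 × 0.005) + 12 = 144/0.08 + 12 ≈ 1812.0 mm ≈ 1.812 m.
Far limit Df = s·(H − f)/(H − s) = 1160 × (1812.0 − 12) / (1812.0 − 1160) = 1160 × 1800.0 / 652.0 ≈ 3202.5 mm ≈ 3.20 m.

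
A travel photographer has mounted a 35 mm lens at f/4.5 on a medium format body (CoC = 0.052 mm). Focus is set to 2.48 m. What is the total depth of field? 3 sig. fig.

Hyperfocal distance H = f²/(N·c) + f = 35²/(4.5 × 0.052) + 35 = 1225/0.234 + 35 ≈ 5270.0 mm ≈ 5.270 m.
Near limit Dn = s·(H − f)/(H + s − 2f) = 2480 × (5270.0 − 35) / (5270.0 + 2480 − 2 × 35) = 2480 × 5235.0 / 7680.0 ≈ 1690.5 mm.
Far limit Df = s·(H − f)/(H − s) = 2480 × (5270.0 − 35) / (5270.0 − 2480) = 2480 × 5235.0 / 2790.0 ≈ 4653.3 mm.
Depth of field = Df − Dn = 4653.3 − 1690.5 ≈ 2962.8 mm ≈ 2.96 m.

2.96 m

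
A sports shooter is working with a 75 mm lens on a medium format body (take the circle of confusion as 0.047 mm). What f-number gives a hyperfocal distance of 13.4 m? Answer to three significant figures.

Rearrange H = f²/(N·c) + f for N: N = f² / ((H − f)·c).
N = 75² / ((13400 − 75) × 0.047) = 5625 / 626.3 ≈ 8.98.

f/8.98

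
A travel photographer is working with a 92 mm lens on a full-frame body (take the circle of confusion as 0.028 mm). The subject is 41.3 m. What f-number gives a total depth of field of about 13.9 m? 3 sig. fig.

f/1.20

Write h = H − f = f²/(N·c). The thin-lens limits are Dn = s·h/(h + (s−f)) and Df = s·h/(h − (s−f)), so DoF = Df − Dn = 2·s·(s−f)·h / (h² − (s−f)²).
That is a quadratic in h: DoF·h² − 2·s·(s−f)·h − DoF·(s−f)² = 0 ⇒ h = (s−f)·(s + √(s² + DoF²)) / DoF = 41208 × (41300 + √(41300² + 13900²)) / 13900 = 41208 × (41300 + 43576.4) / 13900 ≈ 251625 mm.
Then N = f²/(c·h) = 92² / (0.028 × 251625) = 8464 / 7045.5 ≈ 1.20.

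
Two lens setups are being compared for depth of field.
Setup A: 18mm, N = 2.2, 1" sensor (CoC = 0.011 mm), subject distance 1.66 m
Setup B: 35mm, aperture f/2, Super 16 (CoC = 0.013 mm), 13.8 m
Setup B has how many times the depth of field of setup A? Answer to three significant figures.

21.3

Setup A: H = 18²/(2.2×0.011) + 18 ≈ 13406.4 mm; DoF = Df − Dn = 1892.05 − 1478.65 ≈ 413.40 mm.
Setup B: H = 35²/(2×0.013) + 35 ≈ 47150.4 mm; DoF = Df − Dn = 19495.8 − 10679.8 ≈ 8816.0 mm.
Ratio = 8816.0 / 413.40 ≈ 21.3.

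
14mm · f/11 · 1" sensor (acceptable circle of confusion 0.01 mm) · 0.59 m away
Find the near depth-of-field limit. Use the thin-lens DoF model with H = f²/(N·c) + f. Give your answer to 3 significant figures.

446 mm

Hyperfocal distance H = f²/(N·c) + f = 14²/(11 × 0.01) + 14 = 196/0.11 + 14 ≈ 1795.8 mm ≈ 1.796 m.
Near limit Dn = s·(H − f)/(H + s − 2f) = 590 × (1795.8 − 14) / (1795.8 + 590 − 2 × 14) = 590 × 1781.8 / 2357.8 ≈ 445.87 mm.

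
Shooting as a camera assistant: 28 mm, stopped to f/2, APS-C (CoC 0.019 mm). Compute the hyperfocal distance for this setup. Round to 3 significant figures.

Hyperfocal distance H = f²/(N·c) + f = 28²/(2 × 0.019) + 28 = 784/0.038 + 28 ≈ 20659.6 mm ≈ 20.7 m.

20.7 m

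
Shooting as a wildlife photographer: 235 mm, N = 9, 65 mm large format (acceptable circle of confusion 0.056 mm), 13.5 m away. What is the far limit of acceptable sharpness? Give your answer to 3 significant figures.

Hyperfocal distance H = f²/(N·c) + f = 235²/(9 × 0.056) + 235 = 55225/0.504 + 235 ≈ 109808.4 mm ≈ 109.8 m.
Far limit Df = s·(H − f)/(H − s) = 13500 × (109808.4 − 235) / (109808.4 − 13500) = 13500 × 109573.4 / 96308.4 ≈ 15359 mm ≈ 15.4 m.

15.4 m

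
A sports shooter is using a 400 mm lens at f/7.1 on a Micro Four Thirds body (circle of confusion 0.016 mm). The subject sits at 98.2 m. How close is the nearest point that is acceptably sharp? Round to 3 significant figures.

Hyperfocal distance H = f²/(N·c) + f = 400²/(7.1 × 0.016) + 400 = 160000/0.1136 + 400 ≈ 1408850.7 mm ≈ 1409 m.
Near limit Dn = s·(H − f)/(H + s − 2f) = 98200 × (1408850.7 − 400) / (1408850.7 + 98200 − 2 × 400) = 98200 × 1408450.7 / 1506250.7 ≈ 91824 mm ≈ 91.8 m.

91.8 m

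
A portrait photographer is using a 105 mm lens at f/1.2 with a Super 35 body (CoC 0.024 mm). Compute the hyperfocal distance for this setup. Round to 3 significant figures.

Hyperfocal distance H = f²/(N·c) + f = 105²/(1.2 × 0.024) + 105 = 11025/0.0288 + 105 ≈ 382917.5 mm ≈ 383 m.

383 m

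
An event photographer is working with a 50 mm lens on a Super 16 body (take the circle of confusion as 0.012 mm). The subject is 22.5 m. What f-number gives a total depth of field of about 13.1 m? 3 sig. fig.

f/2.50

Write h = H − f = f²/(N·c). The thin-lens limits are Dn = s·h/(h + (s−f)) and Df = s·h/(h − (s−f)), so DoF = Df − Dn = 2·s·(s−f)·h / (h² − (s−f)²).
That is a quadratic in h: DoF·h² − 2·s·(s−f)·h − DoF·(s−f)² = 0 ⇒ h = (s−f)·(s + √(s² + DoF²)) / DoF = 22450 × (22500 + √(22500² + 13100²)) / 13100 = 22450 × (22500 + 26035.7) / 13100 ≈ 83178 mm.
Then N = f²/(c·h) = 50² / (0.012 × 83178) = 2500 / 998.13 ≈ 2.50.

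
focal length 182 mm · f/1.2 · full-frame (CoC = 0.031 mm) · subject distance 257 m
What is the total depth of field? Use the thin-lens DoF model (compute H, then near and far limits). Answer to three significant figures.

162 m

Hyperfocal distance H = f²/(N·c) + f = 182²/(1.2 × 0.031) + 182 = 33124/0.0372 + 182 ≈ 890612.1 mm ≈ 890.6 m.
Near limit Dn = s·(H − f)/(H + s − 2f) = 257000 × (890612.1 − 182) / (890612.1 + 257000 − 2 × 182) = 257000 × 890430.1 / 1147248.1 ≈ 199469 mm.
Far limit Df = s·(H − f)/(H − s) = 257000 × (890612.1 − 182) / (890612.1 − 257000) = 257000 × 890430.1 / 633612.1 ≈ 361168 mm.
Depth of field = Df − Dn = 361168 − 199469 ≈ 161699 mm ≈ 162 m.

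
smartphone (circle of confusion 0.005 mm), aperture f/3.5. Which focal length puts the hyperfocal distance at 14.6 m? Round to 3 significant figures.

16.0 mm

From H = f²/(N·c) + f, with f ≪ H: f ≈ √(H·N·c) = √(14600 × 3.5 × 0.005) = √255.50 ≈ 15.98 mm.
The +f correction barely moves this — solving exactly, f² + N·c·f − N·c·H = 0 ⇒ f = (−N·c + √((N·c)² + 4·N·c·H))/2 = (−0.0175 + √1022.0)/2 ≈ 15.976 mm, so f ≈ 16.0 mm.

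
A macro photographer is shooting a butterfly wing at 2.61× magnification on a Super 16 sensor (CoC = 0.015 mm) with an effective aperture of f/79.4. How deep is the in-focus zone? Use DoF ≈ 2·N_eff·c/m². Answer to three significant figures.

0.350 mm

At magnification m, DoF ≈ 2·N_eff·c/m² = 2 × 79.4 × 0.015 / 2.61² = 2.382 / 6.812 ≈ 0.35 mm.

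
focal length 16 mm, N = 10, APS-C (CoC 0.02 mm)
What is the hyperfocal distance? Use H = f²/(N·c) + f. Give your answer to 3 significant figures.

1.30 m

Hyperfocal distance H = f²/(N·c) + f = 16²/(10 × 0.02) + 16 = 256/0.2 + 16 ≈ 1296.0 mm ≈ 1.30 m.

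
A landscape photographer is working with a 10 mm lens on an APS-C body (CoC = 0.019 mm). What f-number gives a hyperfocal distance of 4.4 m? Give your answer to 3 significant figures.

Rearrange H = f²/(N·c) + f for N: N = f² / ((H − f)·c).
N = 10² / ((4400 − 10) × 0.019) = 100 / 83.41 ≈ 1.20.

f/1.20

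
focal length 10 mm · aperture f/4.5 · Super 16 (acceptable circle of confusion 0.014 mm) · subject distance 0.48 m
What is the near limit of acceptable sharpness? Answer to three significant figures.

370 mm

Hyperfocal distance H = f²/(N·c) + f = 10²/(4.5 × 0.014) + 10 = 100/0.063 + 10 ≈ 1597.3 mm ≈ 1.597 m.
Near limit Dn = s·(H − f)/(H + s − 2f) = 480 × (1597.3 − 10) / (1597.3 + 480 − 2 × 10) = 480 × 1587.3 / 2057.3 ≈ 370.34 mm.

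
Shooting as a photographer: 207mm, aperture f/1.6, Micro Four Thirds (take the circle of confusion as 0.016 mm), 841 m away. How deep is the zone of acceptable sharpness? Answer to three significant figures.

Hyperfocal distance H = f²/(N·c) + f = 207²/(1.6 × 0.016) + 207 = 42849/0.0256 + 207 ≈ 1673996.1 mm ≈ 1674 m.
Near limit Dn = s·(H − f)/(H + s − 2f) = 841000 × (1673996.1 − 207) / (1673996.1 + 841000 − 2 × 207) = 841000 × 1673789.1 / 2514582.1 ≈ 559797 mm.
Far limit Df = s·(H − f)/(H − s) = 841000 × (1673996.1 − 207) / (1673996.1 − 841000) = 841000 × 1673789.1 / 832996.1 ≈ 1689872 mm.
Depth of field = Df − Dn = 1689872 − 559797 ≈ 1130075 mm ≈ 1130 m.

1130 m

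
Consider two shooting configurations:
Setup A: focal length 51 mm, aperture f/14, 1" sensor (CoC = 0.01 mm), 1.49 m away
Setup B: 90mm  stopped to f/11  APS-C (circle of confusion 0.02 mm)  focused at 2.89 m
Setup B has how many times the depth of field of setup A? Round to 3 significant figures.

Setup A: H = 51²/(14×0.01) + 51 ≈ 18629.6 mm; DoF = Df − Dn = 1615.10 − 1382.89 ≈ 232.21 mm.
Setup B: H = 90²/(11×0.02) + 90 ≈ 36908.2 mm; DoF = Df − Dn = 3127.87 − 2685.75 ≈ 442.12 mm.
Ratio = 442.12 / 232.21 ≈ 1.90.

1.90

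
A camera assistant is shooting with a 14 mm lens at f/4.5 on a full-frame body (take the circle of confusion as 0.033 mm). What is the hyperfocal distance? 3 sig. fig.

Hyperfocal distance H = f²/(N·c) + f = 14²/(4.5 × 0.033) + 14 = 196/0.1485 + 14 ≈ 1333.9 mm ≈ 1.33 m.

1.33 m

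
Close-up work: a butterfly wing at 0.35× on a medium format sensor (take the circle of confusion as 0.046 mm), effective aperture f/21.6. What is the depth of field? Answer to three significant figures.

At magnification m, DoF ≈ 2·N_eff·c/m² = 2 × 21.6 × 0.046 / 0.35² = 1.987 / 0.1225 ≈ 16.2 mm.

16.2 mm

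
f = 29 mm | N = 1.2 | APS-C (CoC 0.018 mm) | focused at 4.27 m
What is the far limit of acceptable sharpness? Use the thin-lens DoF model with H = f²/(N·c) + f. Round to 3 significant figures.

Hyperfocal distance H = f²/(N·c) + f = 29²/(1.2 × 0.018) + 29 = 841/0.0216 + 29 ≈ 38964.2 mm ≈ 38.96 m.
Far limit Df = s·(H − f)/(H − s) = 4270 × (38964.2 − 29) / (38964.2 − 4270) = 4270 × 38935.2 / 34694.2 ≈ 4792.0 mm ≈ 4.79 m.

4.79 m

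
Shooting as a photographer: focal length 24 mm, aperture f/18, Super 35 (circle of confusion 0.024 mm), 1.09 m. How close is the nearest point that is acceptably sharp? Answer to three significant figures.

Hyperfocal distance H = f²/(N·c) + f = 24²/(18 × 0.024) + 24 = 576/0.432 + 24 ≈ 1357.3 mm ≈ 1.357 m.
Near limit Dn = s·(H − f)/(H + s − 2f) = 1090 × (1357.3 − 24) / (1357.3 + 1090 − 2 × 24) = 1090 × 1333.3 / 2399.3 ≈ 605.72 mm ≈ 0.606 m.

0.606 m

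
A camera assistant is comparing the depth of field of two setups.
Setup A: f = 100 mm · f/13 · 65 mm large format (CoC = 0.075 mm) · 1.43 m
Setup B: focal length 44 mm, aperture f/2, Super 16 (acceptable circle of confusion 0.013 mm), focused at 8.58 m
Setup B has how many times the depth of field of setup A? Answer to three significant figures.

5.28

Setup A: H = 100²/(13×0.075) + 100 ≈ 10356.4 mm; DoF = Df − Dn = 1643.06 − 1265.85 ≈ 377.21 mm.
Setup B: H = 44²/(2×0.013) + 44 ≈ 74505.5 mm; DoF = Df − Dn = 9690.9 − 7697.6 ≈ 1993.3 mm.
Ratio = 1993.3 / 377.21 ≈ 5.28.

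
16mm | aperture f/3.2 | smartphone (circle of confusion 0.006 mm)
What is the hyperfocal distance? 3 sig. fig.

Hyperfocal distance H = f²/(N·c) + f = 16²/(3.2 × 0.006) + 16 = 256/0.0192 + 16 ≈ 13349.3 mm ≈ 13.3 m.

13.3 m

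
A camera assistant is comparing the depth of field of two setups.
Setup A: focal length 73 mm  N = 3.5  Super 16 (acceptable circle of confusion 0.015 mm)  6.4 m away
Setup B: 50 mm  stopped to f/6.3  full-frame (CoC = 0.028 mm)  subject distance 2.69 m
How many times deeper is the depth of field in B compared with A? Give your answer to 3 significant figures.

1.30

Setup A: H = 73²/(3.5×0.015) + 73 ≈ 101577.8 mm; DoF = Df − Dn = 6825.44 − 6024.48 ≈ 800.96 mm.
Setup B: H = 50²/(6.3×0.028) + 50 ≈ 14222.3 mm; DoF = Df − Dn = 3305.8 − 2267.6 ≈ 1038.2 mm.
Ratio = 1038.2 / 800.96 ≈ 1.30.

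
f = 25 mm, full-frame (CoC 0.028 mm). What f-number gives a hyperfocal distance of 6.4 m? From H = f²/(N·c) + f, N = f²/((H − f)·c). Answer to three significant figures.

Rearrange H = f²/(N·c) + f for N: N = f² / ((H − f)·c).
N = 25² / ((6400 − 25) × 0.028) = 625 / 178.5 ≈ 3.50.

f/3.50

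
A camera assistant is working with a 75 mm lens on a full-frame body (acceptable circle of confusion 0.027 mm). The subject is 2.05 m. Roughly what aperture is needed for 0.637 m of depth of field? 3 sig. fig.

f/16

Write h = H − f = f²/(N·c). The thin-lens limits are Dn = s·h/(h + (s−f)) and Df = s·h/(h − (s−f)), so DoF = Df − Dn = 2·s·(s−f)·h / (h² − (s−f)²).
That is a quadratic in h: DoF·h² − 2·s·(s−f)·h − DoF·(s−f)² = 0 ⇒ h = (s−f)·(s + √(s² + DoF²)) / DoF = 1975 × (2050 + √(2050² + 637²)) / 637 = 1975 × (2050 + 2146.69) / 637 ≈ 13012 mm.
Then N = f²/(c·h) = 75² / (0.027 × 13012) = 5625 / 351.32 ≈ 16.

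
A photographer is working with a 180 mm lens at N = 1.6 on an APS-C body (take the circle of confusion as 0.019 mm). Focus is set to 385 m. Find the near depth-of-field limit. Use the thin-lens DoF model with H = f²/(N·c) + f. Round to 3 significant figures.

283 m

Hyperfocal distance H = f²/(N·c) + f = 180²/(1.6 × 0.019) + 180 = 32400/0.0304 + 180 ≈ 1065969.5 mm ≈ 1066 m.
Near limit Dn = s·(H − f)/(H + s − 2f) = 385000 × (1065969.5 − 180) / (1065969.5 + 385000 − 2 × 180) = 385000 × 1065789.5 / 1450609.5 ≈ 282867 mm ≈ 283 m.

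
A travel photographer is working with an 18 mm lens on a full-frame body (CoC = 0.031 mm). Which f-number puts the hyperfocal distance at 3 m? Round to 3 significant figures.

f/3.50

Rearrange H = f²/(N·c) + f for N: N = f² / ((H − f)·c).
N = 18² / ((3000 − 18) × 0.031) = 324 / 92.44 ≈ 3.50.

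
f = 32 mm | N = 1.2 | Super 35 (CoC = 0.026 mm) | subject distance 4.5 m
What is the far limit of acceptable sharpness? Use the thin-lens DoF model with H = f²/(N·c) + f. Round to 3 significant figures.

5.21 m

Hyperfocal distance H = f²/(N·c) + f = 32²/(1.2 × 0.026) + 32 = 1024/0.0312 + 32 ≈ 32852.5 mm ≈ 32.85 m.
Far limit Df = s·(H − f)/(H − s) = 4500 × (32852.5 − 32) / (32852.5 − 4500) = 4500 × 32820.5 / 28352.5 ≈ 5209.1 mm ≈ 5.21 m.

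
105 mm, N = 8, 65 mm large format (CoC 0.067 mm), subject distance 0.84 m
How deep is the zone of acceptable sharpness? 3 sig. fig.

Hyperfocal distance H = f²/(N·c) + f = 105²/(8 × 0.067) + 105 = 11025/0.536 + 105 ≈ 20674.0 mm ≈ 20.67 m.
Near limit Dn = s·(H − f)/(H + s − 2f) = 840 × (20674.0 − 105) / (20674.0 + 840 − 2 × 105) = 840 × 20569.0 / 21304.0 ≈ 811.020 mm.
Far limit Df = s·(H − f)/(H − s) = 840 × (20674.0 − 105) / (20674.0 − 840) = 840 × 20569.0 / 19834.0 ≈ 871.128 mm.
Depth of field = Df − Dn = 871.128 − 811.020 ≈ 60.108 mm.

60.1 mm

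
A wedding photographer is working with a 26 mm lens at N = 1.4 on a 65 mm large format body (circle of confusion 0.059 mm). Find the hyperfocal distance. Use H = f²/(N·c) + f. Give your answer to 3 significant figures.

Hyperfocal distance H = f²/(N·c) + f = 26²/(1.4 × 0.059) + 26 = 676/0.0826 + 26 ≈ 8210.0 mm ≈ 8.21 m.

8.21 m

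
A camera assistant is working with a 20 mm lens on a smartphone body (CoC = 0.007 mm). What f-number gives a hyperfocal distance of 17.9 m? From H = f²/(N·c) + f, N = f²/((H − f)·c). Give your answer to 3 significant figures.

Rearrange H = f²/(N·c) + f for N: N = f² / ((H − f)·c).
N = 20² / ((17900 − 20) × 0.007) = 400 / 125.2 ≈ 3.20.

f/3.20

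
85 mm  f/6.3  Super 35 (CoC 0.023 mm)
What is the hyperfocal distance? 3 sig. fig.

Hyperfocal distance H = f²/(N·c) + f = 85²/(6.3 × 0.023) + 85 = 7225/0.1449 + 85 ≈ 49947.0 mm ≈ 49.9 m.

49.9 m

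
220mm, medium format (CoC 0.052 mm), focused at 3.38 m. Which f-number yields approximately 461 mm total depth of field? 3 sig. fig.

f/20

Write h = H − f = f²/(N·c). The thin-lens limits are Dn = s·h/(h + (s−f)) and Df = s·h/(h − (s−f)), so DoF = Df − Dn = 2·s·(s−f)·h / (h² − (s−f)²).
That is a quadratic in h: DoF·h² − 2·s·(s−f)·h − DoF·(s−f)² = 0 ⇒ h = (s−f)·(s + √(s² + DoF²)) / DoF = 3160 × (3380 + √(3380² + 461²)) / 461 = 3160 × (3380 + 3411.29) / 461 ≈ 46552 mm.
Then N = f²/(c·h) = 220² / (0.052 × 46552) = 48400 / 2420.7 ≈ 20.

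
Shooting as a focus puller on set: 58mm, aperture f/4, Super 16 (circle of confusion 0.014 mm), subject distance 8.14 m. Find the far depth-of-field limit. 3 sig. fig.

Hyperfocal distance H = f²/(N·c) + f = 58²/(4 × 0.014) + 58 = 3364/0.056 + 58 ≈ 60129.4 mm ≈ 60.13 m.
Far limit Df = s·(H − f)/(H − s) = 8140 × (60129.4 − 58) / (60129.4 − 8140) = 8140 × 60071.4 / 51989.4 ≈ 9405.4 mm ≈ 9.41 m.

9.41 m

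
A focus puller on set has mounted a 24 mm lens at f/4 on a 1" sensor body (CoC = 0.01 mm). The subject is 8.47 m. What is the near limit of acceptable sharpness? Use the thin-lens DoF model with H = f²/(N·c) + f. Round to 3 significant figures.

5.34 m

Hyperfocal distance H = f²/(N·c) + f = 24²/(4 × 0.01) + 24 = 576/0.04 + 24 ≈ 14424.0 mm ≈ 14.42 m.
Near limit Dn = s·(H − f)/(H + s − 2f) = 8470 × (14424.0 − 24) / (14424.0 + 8470 − 2 × 24) = 8470 × 14400.0 / 22846.0 ≈ 5338.7 mm ≈ 5.34 m.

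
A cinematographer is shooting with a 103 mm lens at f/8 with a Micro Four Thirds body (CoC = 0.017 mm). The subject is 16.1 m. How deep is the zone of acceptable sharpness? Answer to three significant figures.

6.89 m

Hyperfocal distance H = f²/(N·c) + f = 103²/(8 × 0.017) + 103 = 10609/0.136 + 103 ≈ 78110.4 mm ≈ 78.11 m.
Near limit Dn = s·(H − f)/(H + s − 2f) = 16100 × (78110.4 − 103) / (78110.4 + 16100 − 2 × 103) = 16100 × 78007.4 / 94004.4 ≈ 13360.2 mm.
Far limit Df = s·(H − f)/(H − s) = 16100 × (78110.4 − 103) / (78110.4 − 16100) = 16100 × 78007.4 / 62010.4 ≈ 20253.4 mm.
Depth of field = Df − Dn = 20253.4 − 13360.2 ≈ 6893.2 mm ≈ 6.89 m.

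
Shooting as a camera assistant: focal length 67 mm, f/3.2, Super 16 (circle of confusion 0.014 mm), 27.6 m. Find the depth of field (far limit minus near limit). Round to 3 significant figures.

Hyperfocal distance H = f²/(N·c) + f = 67²/(3.2 × 0.014) + 67 = 4489/0.0448 + 67 ≈ 100267.9 mm ≈ 100.3 m.
Near limit Dn = s·(H − f)/(H + s − 2f) = 27600 × (100267.9 − 67) / (100267.9 + 27600 − 2 × 67) = 27600 × 100200.9 / 127733.9 ≈ 21651 mm.
Far limit Df = s·(H − f)/(H − s) = 27600 × (100267.9 − 67) / (100267.9 − 27600) = 27600 × 100200.9 / 72667.9 ≈ 38057 mm.
Depth of field = Df − Dn = 38057 − 21651 ≈ 16406 mm ≈ 16.4 m.

16.4 m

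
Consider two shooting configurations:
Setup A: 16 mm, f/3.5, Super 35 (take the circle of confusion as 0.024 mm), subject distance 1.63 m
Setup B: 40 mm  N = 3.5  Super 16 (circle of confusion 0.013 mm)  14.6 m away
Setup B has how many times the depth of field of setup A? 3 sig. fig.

Setup A: H = 16²/(3.5×0.024) + 16 ≈ 3063.6 mm; DoF = Df − Dn = 3465.1 − 1065.6 ≈ 2399.5 mm.
Setup B: H = 40²/(3.5×0.013) + 40 ≈ 35204.8 mm; DoF = Df − Dn = 24917 − 10325 ≈ 14592 mm.
Ratio = 14592 / 2399.5 ≈ 6.08.

6.08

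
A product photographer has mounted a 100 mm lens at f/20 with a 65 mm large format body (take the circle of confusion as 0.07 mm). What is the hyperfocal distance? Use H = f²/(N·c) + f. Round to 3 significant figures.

Hyperfocal distance H = f²/(N·c) + f = 100²/(20 × 0.07) + 100 = 10000/1.4 + 100 ≈ 7242.9 mm ≈ 7.24 m.

7.24 m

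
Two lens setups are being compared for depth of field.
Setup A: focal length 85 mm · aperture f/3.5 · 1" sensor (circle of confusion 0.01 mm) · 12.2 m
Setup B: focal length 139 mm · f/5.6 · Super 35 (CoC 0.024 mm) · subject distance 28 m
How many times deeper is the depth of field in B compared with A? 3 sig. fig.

Setup A: H = 85²/(3.5×0.01) + 85 ≈ 206513.6 mm; DoF = Df − Dn = 12960.6 − 11523.7 ≈ 1436.9 mm.
Setup B: H = 139²/(5.6×0.024) + 139 ≈ 143896.4 mm; DoF = Df − Dn = 34731 − 23454 ≈ 11277 mm.
Ratio = 11277 / 1436.9 ≈ 7.85.

7.85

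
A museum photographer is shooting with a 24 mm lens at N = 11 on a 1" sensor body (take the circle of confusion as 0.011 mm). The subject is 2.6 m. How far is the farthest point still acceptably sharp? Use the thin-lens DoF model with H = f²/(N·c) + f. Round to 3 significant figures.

5.67 m

Hyperfocal distance H = f²/(N·c) + f = 24²/(11 × 0.011) + 24 = 576/0.121 + 24 ≈ 4784.3 mm ≈ 4.784 m.
Far limit Df = s·(H − f)/(H − s) = 2600 × (4784.3 − 24) / (4784.3 − 2600) = 2600 × 4760.3 / 2184.3 ≈ 5666.2 mm ≈ 5.67 m.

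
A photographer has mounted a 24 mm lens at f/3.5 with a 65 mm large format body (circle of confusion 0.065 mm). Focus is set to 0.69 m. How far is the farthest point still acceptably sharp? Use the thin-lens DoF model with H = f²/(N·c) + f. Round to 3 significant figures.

0.936 m

Hyperfocal distance H = f²/(N·c) + f = 24²/(3.5 × 0.065) + 24 = 576/0.2275 + 24 ≈ 2555.9 mm ≈ 2.556 m.
Far limit Df = s·(H − f)/(H − s) = 690 × (2555.9 − 24) / (2555.9 − 690) = 690 × 2531.9 / 1865.9 ≈ 936.29 mm ≈ 0.936 m.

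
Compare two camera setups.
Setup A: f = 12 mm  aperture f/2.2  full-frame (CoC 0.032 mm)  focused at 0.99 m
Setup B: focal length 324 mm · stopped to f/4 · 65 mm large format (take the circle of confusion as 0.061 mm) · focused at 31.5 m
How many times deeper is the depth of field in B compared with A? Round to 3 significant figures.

Setup A: H = 12²/(2.2×0.032) + 12 ≈ 2057.5 mm; DoF = Df − Dn = 1897.0 − 669.8 ≈ 1227.2 mm.
Setup B: H = 324²/(4×0.061) + 324 ≈ 430553.5 mm; DoF = Df − Dn = 33960.9 − 29371.6 ≈ 4589.3 mm.
Ratio = 4589.3 / 1227.2 ≈ 3.74.

3.74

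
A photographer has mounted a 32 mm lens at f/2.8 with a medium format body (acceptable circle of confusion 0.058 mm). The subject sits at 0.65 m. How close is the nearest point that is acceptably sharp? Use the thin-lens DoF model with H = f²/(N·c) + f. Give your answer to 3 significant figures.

0.592 m

Hyperfocal distance H = f²/(N·c) + f = 32²/(2.8 × 0.058) + 32 = 1024/0.1624 + 32 ≈ 6337.4 mm ≈ 6.337 m.
Near limit Dn = s·(H − f)/(H + s − 2f) = 650 × (6337.4 − 32) / (6337.4 + 650 − 2 × 32) = 650 × 6305.4 / 6923.4 ≈ 591.98 mm ≈ 0.592 m.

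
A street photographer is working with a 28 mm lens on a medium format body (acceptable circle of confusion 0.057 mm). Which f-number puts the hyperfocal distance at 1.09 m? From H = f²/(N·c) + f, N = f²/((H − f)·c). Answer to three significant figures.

f/13

Rearrange H = f²/(N·c) + f for N: N = f² / ((H − f)·c).
N = 28² / ((1090 − 28) × 0.057) = 784 / 60.53 ≈ 13.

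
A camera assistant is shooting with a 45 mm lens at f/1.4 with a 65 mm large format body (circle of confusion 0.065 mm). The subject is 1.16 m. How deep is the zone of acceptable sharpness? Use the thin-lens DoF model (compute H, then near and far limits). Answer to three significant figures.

Hyperfocal distance H = f²/(N·c) + f = 45²/(1.4 × 0.065) + 45 = 2025/0.091 + 45 ≈ 22297.7 mm ≈ 22.30 m.
Near limit Dn = s·(H − f)/(H + s − 2f) = 1160 × (22297.7 − 45) / (22297.7 + 1160 − 2 × 45) = 1160 × 22252.7 / 23367.7 ≈ 1104.65 mm.
Far limit Df = s·(H − f)/(H − s) = 1160 × (22297.7 − 45) / (22297.7 − 1160) = 1160 × 22252.7 / 21137.7 ≈ 1221.19 mm.
Depth of field = Df − Dn = 1221.19 − 1104.65 ≈ 116.54 mm.

117 mm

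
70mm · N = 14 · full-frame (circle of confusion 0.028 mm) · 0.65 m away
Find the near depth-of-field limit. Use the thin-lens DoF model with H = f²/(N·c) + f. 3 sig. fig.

0.621 m

Hyperfocal distance H = f²/(N·c) + f = 70²/(14 × 0.028) + 70 = 4900/0.392 + 70 ≈ 12570.0 mm ≈ 12.57 m.
Near limit Dn = s·(H − f)/(H + s − 2f) = 650 × (12570.0 − 70) / (12570.0 + 650 − 2 × 70) = 650 × 12500.0 / 13080.0 ≈ 621.18 mm ≈ 0.621 m.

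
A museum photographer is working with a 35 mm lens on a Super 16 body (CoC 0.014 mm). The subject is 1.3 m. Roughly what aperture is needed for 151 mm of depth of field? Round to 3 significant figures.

f/4

Write h = H − f = f²/(N·c). The thin-lens limits are Dn = s·h/(h + (s−f)) and Df = s·h/(h − (s−f)), so DoF = Df − Dn = 2·s·(s−f)·h / (h² − (s−f)²).
That is a quadratic in h: DoF·h² − 2·s·(s−f)·h − DoF·(s−f)² = 0 ⇒ h = (s−f)·(s + √(s² + DoF²)) / DoF = 1265 × (1300 + √(1300² + 151²)) / 151 = 1265 × (1300 + 1308.74) / 151 ≈ 21855 mm.
Then N = f²/(c·h) = 35² / (0.014 × 21855) = 1225 / 305.97 ≈ 4.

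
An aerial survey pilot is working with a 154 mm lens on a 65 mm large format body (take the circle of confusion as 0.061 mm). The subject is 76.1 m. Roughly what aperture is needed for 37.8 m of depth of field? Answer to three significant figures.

Write h = H − f = f²/(N·c). The thin-lens limits are Dn = s·h/(h + (s−f)) and Df = s·h/(h − (s−f)), so DoF = Df − Dn = 2·s·(s−f)·h / (h² − (s−f)²).
That is a quadratic in h: DoF·h² − 2·s·(s−f)·h − DoF·(s−f)² = 0 ⇒ h = (s−f)·(s + √(s² + DoF²)) / DoF = 75946 × (76100 + √(76100² + 37800²)) / 37800 = 75946 × (76100 + 84970.9) / 37800 ≈ 323616 mm.
Then N = f²/(c·h) = 154² / (0.061 × 323616) = 23716 / 19741 ≈ 1.20.

f/1.20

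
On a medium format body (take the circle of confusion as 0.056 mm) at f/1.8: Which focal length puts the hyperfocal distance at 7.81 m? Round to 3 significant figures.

From H = f²/(N·c) + f, with f ≪ H: f ≈ √(H·N·c) = √(7810 × 1.8 × 0.056) = √787.25 ≈ 28.06 mm.
Exact: f² + N·c·f − N·c·H = 0 ⇒ f = (−N·c + √((N·c)² + 4·N·c·H))/2 = (−0.1008 + √3149.0)/2 ≈ 28.008 mm ≈ 28.0 mm.

28.0 mm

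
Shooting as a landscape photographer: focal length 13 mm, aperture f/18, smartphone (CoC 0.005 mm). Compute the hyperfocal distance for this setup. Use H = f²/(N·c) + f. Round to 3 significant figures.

1.89 m

Hyperfocal distance H = f²/(N·c) + f = 13²/(18 × 0.005) + 13 = 169/0.09 + 13 ≈ 1890.8 mm ≈ 1.89 m.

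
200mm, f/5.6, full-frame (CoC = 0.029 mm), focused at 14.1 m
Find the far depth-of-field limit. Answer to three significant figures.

14.9 m

Hyperfocal distance H = f²/(N·c) + f = 200²/(5.6 × 0.029) + 200 = 40000/0.1624 + 200 ≈ 246505.4 mm ≈ 246.5 m.
Far limit Df = s·(H − f)/(H − s) = 14100 × (246505.4 − 200) / (246505.4 − 14100) = 14100 × 246305.4 / 232405.4 ≈ 14943 mm ≈ 14.9 m.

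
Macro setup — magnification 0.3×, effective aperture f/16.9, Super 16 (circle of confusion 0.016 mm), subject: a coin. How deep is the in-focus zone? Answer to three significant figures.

At magnification m, DoF ≈ 2·N_eff·c/m² = 2 × 16.9 × 0.016 / 0.3² = 0.5408 / 0.09 ≈ 6.01 mm.

6.01 mm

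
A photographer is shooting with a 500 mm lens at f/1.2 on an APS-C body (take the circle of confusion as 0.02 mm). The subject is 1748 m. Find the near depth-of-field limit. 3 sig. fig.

1500 m

Hyperfocal distance H = f²/(N·c) + f = 500²/(1.2 × 0.02) + 500 = 250000/0.024 + 500 ≈ 10417166.7 mm ≈ 10417 m.
Near limit Dn = s·(H − f)/(H + s − 2f) = 1748000 × (10417166.7 − 500) / (10417166.7 + 1748000 − 2 × 500) = 1748000 × 10416666.7 / 12164166.7 ≈ 1496883 mm ≈ 1500 m.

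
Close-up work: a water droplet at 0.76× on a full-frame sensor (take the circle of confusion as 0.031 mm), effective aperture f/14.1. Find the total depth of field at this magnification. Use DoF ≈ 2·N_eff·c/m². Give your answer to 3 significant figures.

1.51 mm

At magnification m, DoF ≈ 2·N_eff·c/m² = 2 × 14.1 × 0.031 / 0.76² = 0.8742 / 0.5776 ≈ 1.51 mm.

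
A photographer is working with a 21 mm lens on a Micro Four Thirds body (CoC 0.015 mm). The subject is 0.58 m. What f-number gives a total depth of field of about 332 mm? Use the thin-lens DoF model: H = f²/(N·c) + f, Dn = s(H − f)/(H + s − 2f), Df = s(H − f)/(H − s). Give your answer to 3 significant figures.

Write h = H − f = f²/(N·c). The thin-lens limits are Dn = s·h/(h + (s−f)) and Df = s·h/(h − (s−f)), so DoF = Df − Dn = 2·s·(s−f)·h / (h² − (s−f)²).
That is a quadratic in h: DoF·h² − 2·s·(s−f)·h − DoF·(s−f)² = 0 ⇒ h = (s−f)·(s + √(s² + DoF²)) / DoF = 559 × (580 + √(580² + 332²)) / 332 = 559 × (580 + 668.299) / 332 ≈ 2101.8 mm.
Then N = f²/(c·h) = 21² / (0.015 × 2101.8) = 441 / 31.527 ≈ 14.

f/14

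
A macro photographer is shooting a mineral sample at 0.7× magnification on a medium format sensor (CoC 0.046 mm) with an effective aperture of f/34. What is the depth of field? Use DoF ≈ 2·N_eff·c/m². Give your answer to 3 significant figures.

6.38 mm

At magnification m, DoF ≈ 2·N_eff·c/m² = 2 × 34 × 0.046 / 0.7² = 3.128 / 0.49 ≈ 6.38 mm.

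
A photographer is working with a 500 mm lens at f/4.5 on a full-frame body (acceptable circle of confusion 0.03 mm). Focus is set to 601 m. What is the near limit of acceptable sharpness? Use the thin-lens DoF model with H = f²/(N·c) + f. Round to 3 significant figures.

Hyperfocal distance H = f²/(N·c) + f = 500²/(4.5 × 0.03) + 500 = 250000/0.135 + 500 ≈ 1852351.9 mm ≈ 1852 m.
Near limit Dn = s·(H − f)/(H + s − 2f) = 601000 × (1852351.9 − 500) / (1852351.9 + 601000 − 2 × 500) = 601000 × 1851851.9 / 2452351.9 ≈ 453835 mm ≈ 454 m.

454 m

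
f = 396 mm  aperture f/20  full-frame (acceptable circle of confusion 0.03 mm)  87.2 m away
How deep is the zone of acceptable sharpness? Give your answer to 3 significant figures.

65.1 m

Hyperfocal distance H = f²/(N·c) + f = 396²/(20 × 0.03) + 396 = 156816/0.6 + 396 ≈ 261756.0 mm ≈ 261.8 m.
Near limit Dn = s·(H − f)/(H + s − 2f) = 87200 × (261756.0 − 396) / (261756.0 + 87200 − 2 × 396) = 87200 × 261360.0 / 348164.0 ≈ 65459 mm.
Far limit Df = s·(H − f)/(H − s) = 87200 × (261756.0 − 396) / (261756.0 − 87200) = 87200 × 261360.0 / 174556.0 ≈ 130563 mm.
Depth of field = Df − Dn = 130563 − 65459 ≈ 65104 mm ≈ 65.1 m.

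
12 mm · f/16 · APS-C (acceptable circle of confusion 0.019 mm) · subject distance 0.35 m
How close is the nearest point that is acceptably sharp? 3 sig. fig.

Hyperfocal distance H = f²/(N·c) + f = 12²/(16 × 0.019) + 12 = 144/0.304 + 12 ≈ 485.7 mm ≈ 0.486 m.
Near limit Dn = s·(H − f)/(H + s − 2f) = 350 × (485.7 − 12) / (485.7 + 350 − 2 × 12) = 350 × 473.7 / 811.7 ≈ 204.25 mm.

204 mm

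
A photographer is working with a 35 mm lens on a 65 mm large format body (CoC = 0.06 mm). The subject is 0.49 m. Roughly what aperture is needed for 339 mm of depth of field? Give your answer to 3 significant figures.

Write h = H − f = f²/(N·c). The thin-lens limits are Dn = s·h/(h + (s−f)) and Df = s·h/(h − (s−f)), so DoF = Df − Dn = 2·s·(s−f)·h / (h² − (s−f)²).
That is a quadratic in h: DoF·h² − 2·s·(s−f)·h − DoF·(s−f)² = 0 ⇒ h = (s−f)·(s + √(s² + DoF²)) / DoF = 455 × (490 + √(490² + 339²)) / 339 = 455 × (490 + 595.836) / 339 ≈ 1457.4 mm.
Then N = f²/(c·h) = 35² / (0.06 × 1457.4) = 1225 / 87.443 ≈ 14.

f/14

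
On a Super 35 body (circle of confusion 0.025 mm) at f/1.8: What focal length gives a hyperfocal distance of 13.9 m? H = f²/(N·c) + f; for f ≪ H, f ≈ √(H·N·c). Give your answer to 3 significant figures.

25.0 mm

From H = f²/(N·c) + f, with f ≪ H: f ≈ √(H·N·c) = √(13900 × 1.8 × 0.025) = √625.50 ≈ 25.01 mm.
The +f correction barely moves this — solving exactly, f² + N·c·f − N·c·H = 0 ⇒ f = (−N·c + √((N·c)² + 4·N·c·H))/2 = (−0.045 + √2502.0)/2 ≈ 24.988 mm, so f ≈ 25.0 mm.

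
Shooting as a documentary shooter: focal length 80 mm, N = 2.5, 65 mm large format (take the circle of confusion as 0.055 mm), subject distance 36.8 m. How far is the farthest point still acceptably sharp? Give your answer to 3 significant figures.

174 m

Hyperfocal distance H = f²/(N·c) + f = 80²/(2.5 × 0.055) + 80 = 6400/0.1375 + 80 ≈ 46625.5 mm ≈ 46.63 m.
Far limit Df = s·(H − f)/(H − s) = 36800 × (46625.5 − 80) / (46625.5 − 36800) = 36800 × 46545.5 / 9825.5 ≈ 174330 mm ≈ 174 m.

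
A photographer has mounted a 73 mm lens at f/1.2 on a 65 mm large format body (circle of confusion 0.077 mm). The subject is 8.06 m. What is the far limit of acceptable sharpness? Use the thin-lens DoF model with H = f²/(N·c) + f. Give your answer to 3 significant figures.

9.36 m

Hyperfocal distance H = f²/(N·c) + f = 73²/(1.2 × 0.077) + 73 = 5329/0.0924 + 73 ≈ 57746.2 mm ≈ 57.75 m.
Far limit Df = s·(H − f)/(H − s) = 8060 × (57746.2 − 73) / (57746.2 − 8060) = 8060 × 57673.2 / 49686.2 ≈ 9355.6 mm ≈ 9.36 m.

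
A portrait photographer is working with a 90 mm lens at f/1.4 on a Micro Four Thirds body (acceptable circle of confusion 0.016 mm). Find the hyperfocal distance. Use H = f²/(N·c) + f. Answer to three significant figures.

362 m

Hyperfocal distance H = f²/(N·c) + f = 90²/(1.4 × 0.016) + 90 = 8100/0.0224 + 90 ≈ 361697.1 mm ≈ 362 m.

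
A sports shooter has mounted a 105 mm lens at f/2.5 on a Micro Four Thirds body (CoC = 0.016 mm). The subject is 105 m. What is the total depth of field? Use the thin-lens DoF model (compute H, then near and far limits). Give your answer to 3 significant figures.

Hyperfocal distance H = f²/(N·c) + f = 105²/(2.5 × 0.016) + 105 = 11025/0.04 + 105 ≈ 275730.0 mm ≈ 275.7 m.
Near limit Dn = s·(H − f)/(H + s − 2f) = 105000 × (275730.0 − 105) / (275730.0 + 105000 − 2 × 105) = 105000 × 275625.0 / 380520.0 ≈ 76055 mm.
Far limit Df = s·(H − f)/(H − s) = 105000 × (275730.0 − 105) / (275730.0 − 105000) = 105000 × 275625.0 / 170730.0 ≈ 169511 mm.
Depth of field = Df − Dn = 169511 − 76055 ≈ 93456 mm ≈ 93.5 m.

93.5 m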